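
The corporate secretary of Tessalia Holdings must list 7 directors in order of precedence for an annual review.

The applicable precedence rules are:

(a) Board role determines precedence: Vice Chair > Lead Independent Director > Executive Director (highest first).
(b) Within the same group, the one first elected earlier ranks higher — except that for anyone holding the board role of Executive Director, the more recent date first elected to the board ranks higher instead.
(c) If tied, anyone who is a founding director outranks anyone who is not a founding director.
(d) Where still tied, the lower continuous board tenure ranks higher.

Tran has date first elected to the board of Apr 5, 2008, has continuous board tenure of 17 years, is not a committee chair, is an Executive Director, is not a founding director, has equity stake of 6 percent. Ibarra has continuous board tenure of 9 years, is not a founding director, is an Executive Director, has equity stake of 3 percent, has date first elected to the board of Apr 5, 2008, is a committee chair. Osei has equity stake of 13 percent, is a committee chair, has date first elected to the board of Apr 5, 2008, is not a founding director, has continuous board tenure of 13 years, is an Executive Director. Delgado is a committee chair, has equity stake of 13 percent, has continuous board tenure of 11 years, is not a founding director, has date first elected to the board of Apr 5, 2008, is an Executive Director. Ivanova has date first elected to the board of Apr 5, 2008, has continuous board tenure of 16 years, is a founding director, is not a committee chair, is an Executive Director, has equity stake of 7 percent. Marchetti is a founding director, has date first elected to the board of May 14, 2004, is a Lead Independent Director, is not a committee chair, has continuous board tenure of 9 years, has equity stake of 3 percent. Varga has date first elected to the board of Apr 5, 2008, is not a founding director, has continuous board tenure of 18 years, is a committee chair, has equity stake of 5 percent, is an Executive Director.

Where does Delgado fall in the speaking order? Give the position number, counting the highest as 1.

By board role: Marchetti (Lead Independent Director); then Ivanova, Ibarra, Delgado, Osei, Tran and Varga (Executive Director).
Ivanova, Ibarra, Delgado, Osei, Tran and Varga all have date first elected to the board Apr 5, 2008, so the next rule applies.
Among Ivanova, Ibarra, Delgado, Osei, Tran and Varga, a founding director before not a founding director: Ivanova (a founding director) before Ibarra, Delgado, Osei, Tran and Varga (not a founding director).
Among Ibarra, Delgado, Osei, Tran and Varga, by continuous board tenure (lower first): Ibarra (9 years) before Delgado (11 years) before Osei (13 years) before Tran (17 years) before Varga (18 years).
Order: Marchetti, Ivanova, Ibarra, Delgado, Osei, Tran, Varga. So position 4.

4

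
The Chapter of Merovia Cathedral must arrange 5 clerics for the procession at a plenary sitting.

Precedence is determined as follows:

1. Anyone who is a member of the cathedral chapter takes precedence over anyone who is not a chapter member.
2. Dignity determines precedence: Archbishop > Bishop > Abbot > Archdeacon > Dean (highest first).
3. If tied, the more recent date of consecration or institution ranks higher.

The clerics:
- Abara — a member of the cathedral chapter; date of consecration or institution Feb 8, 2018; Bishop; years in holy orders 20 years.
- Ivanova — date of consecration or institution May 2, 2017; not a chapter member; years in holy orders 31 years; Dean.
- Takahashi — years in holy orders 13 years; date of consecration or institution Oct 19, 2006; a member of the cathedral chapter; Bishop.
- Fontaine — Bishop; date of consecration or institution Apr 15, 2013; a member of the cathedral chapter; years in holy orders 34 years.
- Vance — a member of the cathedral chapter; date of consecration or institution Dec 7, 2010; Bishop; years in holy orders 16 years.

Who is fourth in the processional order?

Takahashi

By the first rule: Abara, Fontaine, Vance and Takahashi (each a member of the cathedral chapter); then Ivanova (not a chapter member).
Abara, Fontaine, Vance and Takahashi are each Bishop, so the next rule applies.
Among Abara, Fontaine, Vance and Takahashi, by date of consecration or institution (later first): Abara (Feb 8, 2018) before Fontaine (Apr 15, 2013) before Vance (Dec 7, 2010) before Takahashi (Oct 19, 2006).
Order: Abara, Fontaine, Vance, Takahashi, Ivanova.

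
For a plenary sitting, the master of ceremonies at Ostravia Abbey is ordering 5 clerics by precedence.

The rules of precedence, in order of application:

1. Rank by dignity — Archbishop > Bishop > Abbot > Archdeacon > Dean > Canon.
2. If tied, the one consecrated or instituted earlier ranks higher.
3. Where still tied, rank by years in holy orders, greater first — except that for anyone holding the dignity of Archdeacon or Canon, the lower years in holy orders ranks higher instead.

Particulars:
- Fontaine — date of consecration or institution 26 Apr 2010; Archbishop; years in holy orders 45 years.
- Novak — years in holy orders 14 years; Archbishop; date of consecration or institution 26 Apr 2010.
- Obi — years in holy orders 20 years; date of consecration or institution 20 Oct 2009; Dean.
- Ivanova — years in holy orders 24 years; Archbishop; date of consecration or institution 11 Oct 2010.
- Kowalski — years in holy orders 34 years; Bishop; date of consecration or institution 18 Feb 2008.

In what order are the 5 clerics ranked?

Fontaine, Novak, Ivanova, Kowalski, Obi

By dignity: Fontaine, Novak and Ivanova (Archbishop); then Kowalski (Bishop); then Obi (Dean).
Among Fontaine, Novak and Ivanova, by date of consecration or institution (earlier first): Fontaine and Novak (26 Apr 2010) before Ivanova (11 Oct 2010).
Among Fontaine and Novak, by years in holy orders (higher first): Fontaine (45 years) before Novak (14 years).
Full order: Fontaine, Novak, Ivanova, Kowalski, Obi.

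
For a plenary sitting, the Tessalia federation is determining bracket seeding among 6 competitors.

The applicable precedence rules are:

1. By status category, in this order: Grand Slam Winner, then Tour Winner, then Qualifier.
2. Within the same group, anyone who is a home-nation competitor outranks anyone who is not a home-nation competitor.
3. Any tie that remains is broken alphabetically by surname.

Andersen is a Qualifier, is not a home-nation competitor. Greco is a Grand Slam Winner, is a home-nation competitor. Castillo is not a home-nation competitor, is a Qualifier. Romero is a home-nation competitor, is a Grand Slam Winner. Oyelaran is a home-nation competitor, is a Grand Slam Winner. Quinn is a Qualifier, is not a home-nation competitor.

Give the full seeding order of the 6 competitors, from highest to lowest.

By status category: Greco, Oyelaran and Romero (Grand Slam Winner); then Andersen, Castillo and Quinn (Qualifier).
Greco, Oyelaran and Romero are each a home-nation competitor, so the next rule applies.
Among Greco, Oyelaran and Romero, alphabetically by surname: Greco before Oyelaran before Romero.
Andersen, Castillo and Quinn are each not a home-nation competitor, so the next rule applies.
Among Andersen, Castillo and Quinn, alphabetically by surname: Andersen before Castillo before Quinn.
Full order: Greco, Oyelaran, Romero, Andersen, Castillo, Quinn.

Greco, Oyelaran, Romero, Andersen, Castillo, Quinn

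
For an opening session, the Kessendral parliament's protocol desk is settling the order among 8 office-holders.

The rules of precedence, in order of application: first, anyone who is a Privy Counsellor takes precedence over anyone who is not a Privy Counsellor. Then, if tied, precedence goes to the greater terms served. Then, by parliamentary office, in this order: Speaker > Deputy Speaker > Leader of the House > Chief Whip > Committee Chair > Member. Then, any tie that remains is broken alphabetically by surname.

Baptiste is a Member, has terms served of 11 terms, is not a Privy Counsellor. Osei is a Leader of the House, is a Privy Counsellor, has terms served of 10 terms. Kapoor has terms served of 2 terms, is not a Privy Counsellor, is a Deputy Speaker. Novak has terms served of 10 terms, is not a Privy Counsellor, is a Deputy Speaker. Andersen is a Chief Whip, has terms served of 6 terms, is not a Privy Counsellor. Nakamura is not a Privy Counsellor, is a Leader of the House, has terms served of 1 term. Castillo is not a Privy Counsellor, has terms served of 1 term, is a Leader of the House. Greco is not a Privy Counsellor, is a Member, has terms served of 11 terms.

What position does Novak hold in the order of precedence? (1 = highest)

By the first rule: Osei (a Privy Counsellor); then Baptiste, Greco, Novak, Andersen, Kapoor, Castillo and Nakamura (each not a Privy Counsellor).
Among Baptiste, Greco, Novak, Andersen, Kapoor, Castillo and Nakamura, by terms served (higher first): Baptiste and Greco (11 terms) before Novak (10 terms) before Andersen (6 terms) before Kapoor (2 terms) before Castillo and Nakamura (1 term).
Baptiste and Greco are each Member, so the next rule applies.
Among Baptiste and Greco, alphabetically by surname: Baptiste before Greco.
Castillo and Nakamura are each Leader of the House, so the next rule applies.
Among Castillo and Nakamura, alphabetically by surname: Castillo before Nakamura.
Order: Osei, Baptiste, Greco, Novak, Andersen, Kapoor, Castillo, Nakamura. So position 4.

4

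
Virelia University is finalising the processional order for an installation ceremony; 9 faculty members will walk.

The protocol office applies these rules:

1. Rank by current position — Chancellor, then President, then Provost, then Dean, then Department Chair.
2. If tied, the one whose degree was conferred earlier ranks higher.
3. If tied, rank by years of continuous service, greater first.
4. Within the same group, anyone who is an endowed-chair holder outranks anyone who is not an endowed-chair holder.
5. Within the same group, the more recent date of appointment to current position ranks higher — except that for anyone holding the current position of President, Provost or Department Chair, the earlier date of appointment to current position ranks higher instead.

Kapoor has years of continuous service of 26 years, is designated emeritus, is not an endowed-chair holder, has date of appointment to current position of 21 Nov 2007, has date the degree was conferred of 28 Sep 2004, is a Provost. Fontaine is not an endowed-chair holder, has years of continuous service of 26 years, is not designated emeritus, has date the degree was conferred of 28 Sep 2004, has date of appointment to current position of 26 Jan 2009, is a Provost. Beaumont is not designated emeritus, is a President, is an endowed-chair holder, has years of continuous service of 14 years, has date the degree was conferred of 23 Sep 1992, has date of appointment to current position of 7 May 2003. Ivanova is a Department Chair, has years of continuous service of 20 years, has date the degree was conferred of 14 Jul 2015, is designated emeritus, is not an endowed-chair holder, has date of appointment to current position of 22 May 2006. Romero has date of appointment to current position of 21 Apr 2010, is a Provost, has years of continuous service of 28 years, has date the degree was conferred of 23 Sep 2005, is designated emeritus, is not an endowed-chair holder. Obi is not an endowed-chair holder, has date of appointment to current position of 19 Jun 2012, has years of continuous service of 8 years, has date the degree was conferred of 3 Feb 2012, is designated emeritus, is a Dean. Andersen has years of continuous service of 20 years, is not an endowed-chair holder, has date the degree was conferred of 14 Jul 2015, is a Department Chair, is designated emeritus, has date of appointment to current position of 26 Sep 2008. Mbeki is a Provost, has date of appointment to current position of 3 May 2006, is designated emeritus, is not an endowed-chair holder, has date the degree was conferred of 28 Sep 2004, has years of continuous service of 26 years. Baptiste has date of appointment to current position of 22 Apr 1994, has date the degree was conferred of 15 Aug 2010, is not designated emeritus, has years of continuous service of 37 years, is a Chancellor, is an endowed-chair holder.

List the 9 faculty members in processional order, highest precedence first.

Baptiste, Beaumont, Mbeki, Kapoor, Fontaine, Romero, Obi, Ivanova, Andersen

By current position: Baptiste (Chancellor); then Beaumont (President); then Mbeki, Kapoor, Fontaine and Romero (Provost); then Obi (Dean); then Ivanova and Andersen (Department Chair).
Among Mbeki, Kapoor, Fontaine and Romero, by date the degree was conferred (earlier first): Mbeki, Kapoor and Fontaine (28 Sep 2004) before Romero (23 Sep 2005).
Mbeki, Kapoor and Fontaine all have years of continuous service 26 years, so the next rule applies.
Mbeki, Kapoor and Fontaine are each not an endowed-chair holder, so the next rule applies.
Among Mbeki, Kapoor and Fontaine, by date of appointment to current position (earlier first) (reversed rule for this group): Mbeki (3 May 2006) before Kapoor (21 Nov 2007) before Fontaine (26 Jan 2009).
Ivanova and Andersen both have date the degree was conferred 14 Jul 2015, so the next rule applies.
Ivanova and Andersen both have years of continuous service 20 years, so the next rule applies.
Ivanova and Andersen are each not an endowed-chair holder, so the next rule applies.
Among Ivanova and Andersen, by date of appointment to current position (earlier first) (reversed rule for this group): Ivanova (22 May 2006) before Andersen (26 Sep 2008).
Full order: Baptiste, Beaumont, Mbeki, Kapoor, Fontaine, Romero, Obi, Ivanova, Andersen.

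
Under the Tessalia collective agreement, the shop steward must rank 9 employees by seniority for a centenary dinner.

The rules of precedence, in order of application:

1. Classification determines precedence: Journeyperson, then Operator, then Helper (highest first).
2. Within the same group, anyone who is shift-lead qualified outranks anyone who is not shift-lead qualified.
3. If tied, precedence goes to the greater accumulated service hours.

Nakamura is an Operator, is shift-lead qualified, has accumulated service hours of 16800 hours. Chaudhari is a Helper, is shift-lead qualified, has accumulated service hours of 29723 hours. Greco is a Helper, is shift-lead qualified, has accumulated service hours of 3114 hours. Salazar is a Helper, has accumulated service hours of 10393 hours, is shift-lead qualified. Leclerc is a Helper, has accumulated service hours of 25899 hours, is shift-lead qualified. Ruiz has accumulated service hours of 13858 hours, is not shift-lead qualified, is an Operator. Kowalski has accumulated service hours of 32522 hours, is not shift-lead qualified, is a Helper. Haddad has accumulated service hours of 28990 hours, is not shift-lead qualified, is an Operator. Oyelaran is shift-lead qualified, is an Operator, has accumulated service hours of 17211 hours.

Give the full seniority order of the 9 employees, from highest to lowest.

By classification: Oyelaran, Nakamura, Haddad and Ruiz (Operator); then Chaudhari, Leclerc, Salazar, Greco and Kowalski (Helper).
Among Oyelaran, Nakamura, Haddad and Ruiz, shift-lead qualified before not shift-lead qualified: Oyelaran and Nakamura (shift-lead qualified) before Haddad and Ruiz (not shift-lead qualified).
Among Oyelaran and Nakamura, by accumulated service hours (higher first): Oyelaran (17211 hours) before Nakamura (16800 hours).
Among Haddad and Ruiz, by accumulated service hours (higher first): Haddad (28990 hours) before Ruiz (13858 hours).
Among Chaudhari, Leclerc, Salazar, Greco and Kowalski, shift-lead qualified before not shift-lead qualified: Chaudhari, Leclerc, Salazar and Greco (shift-lead qualified) before Kowalski (not shift-lead qualified).
Among Chaudhari, Leclerc, Salazar and Greco, by accumulated service hours (higher first): Chaudhari (29723 hours) before Leclerc (25899 hours) before Salazar (10393 hours) before Greco (3114 hours).
Full order: Oyelaran, Nakamura, Haddad, Ruiz, Chaudhari, Leclerc, Salazar, Greco, Kowalski.

Oyelaran, Nakamura, Haddad, Ruiz, Chaudhari, Leclerc, Salazar, Greco, Kowalski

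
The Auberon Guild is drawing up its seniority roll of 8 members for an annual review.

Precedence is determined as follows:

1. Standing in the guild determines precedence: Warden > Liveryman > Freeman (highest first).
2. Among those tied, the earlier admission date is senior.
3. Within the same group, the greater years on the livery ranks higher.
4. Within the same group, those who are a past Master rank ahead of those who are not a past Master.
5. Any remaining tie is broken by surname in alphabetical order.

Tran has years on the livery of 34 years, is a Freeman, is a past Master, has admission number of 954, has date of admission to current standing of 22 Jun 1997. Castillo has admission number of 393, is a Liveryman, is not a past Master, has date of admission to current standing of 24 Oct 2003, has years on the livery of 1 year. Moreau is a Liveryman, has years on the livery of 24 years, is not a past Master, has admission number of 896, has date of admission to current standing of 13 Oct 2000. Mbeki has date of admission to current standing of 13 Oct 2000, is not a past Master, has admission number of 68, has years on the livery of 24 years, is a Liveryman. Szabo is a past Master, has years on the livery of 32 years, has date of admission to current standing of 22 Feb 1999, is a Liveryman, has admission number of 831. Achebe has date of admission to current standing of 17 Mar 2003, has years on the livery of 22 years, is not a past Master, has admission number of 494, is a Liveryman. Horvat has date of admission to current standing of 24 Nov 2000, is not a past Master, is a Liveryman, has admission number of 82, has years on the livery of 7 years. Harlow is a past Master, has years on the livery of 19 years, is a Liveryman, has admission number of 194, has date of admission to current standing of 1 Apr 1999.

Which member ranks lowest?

By standing in the guild: Szabo, Harlow, Mbeki, Moreau, Horvat, Achebe and Castillo (Liveryman); then Tran (Freeman).
Among Szabo, Harlow, Mbeki, Moreau, Horvat, Achebe and Castillo, by date of admission to current standing (earlier first): Szabo (22 Feb 1999) before Harlow (1 Apr 1999) before Mbeki and Moreau (13 Oct 2000) before Horvat (24 Nov 2000) before Achebe (17 Mar 2003) before Castillo (24 Oct 2003).
Mbeki and Moreau both have years on the livery 24 years, so the next rule applies.
Mbeki and Moreau are each not a past Master, so the next rule applies.
Among Mbeki and Moreau, alphabetically by surname: Mbeki before Moreau.
Order: Szabo, Harlow, Mbeki, Moreau, Horvat, Achebe, Castillo, Tran.

Tran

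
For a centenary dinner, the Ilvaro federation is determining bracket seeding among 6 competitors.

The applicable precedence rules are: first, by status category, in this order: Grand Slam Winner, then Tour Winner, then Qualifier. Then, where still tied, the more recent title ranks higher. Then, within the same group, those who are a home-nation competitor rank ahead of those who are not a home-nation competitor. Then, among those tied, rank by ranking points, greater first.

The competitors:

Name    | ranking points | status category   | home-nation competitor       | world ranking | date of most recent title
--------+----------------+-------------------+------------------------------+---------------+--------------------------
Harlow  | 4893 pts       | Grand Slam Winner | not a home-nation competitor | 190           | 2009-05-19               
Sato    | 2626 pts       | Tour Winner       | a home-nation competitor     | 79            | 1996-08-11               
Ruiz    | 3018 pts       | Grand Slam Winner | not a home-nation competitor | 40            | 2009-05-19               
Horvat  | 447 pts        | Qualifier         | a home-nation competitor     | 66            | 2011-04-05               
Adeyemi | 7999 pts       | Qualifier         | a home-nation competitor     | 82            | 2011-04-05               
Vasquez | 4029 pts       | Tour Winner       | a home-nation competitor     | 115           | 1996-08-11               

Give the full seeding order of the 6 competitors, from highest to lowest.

By status category: Harlow and Ruiz (Grand Slam Winner); then Vasquez and Sato (Tour Winner); then Adeyemi and Horvat (Qualifier).
Harlow and Ruiz both have date of most recent title 2009-05-19, so the next rule applies.
Harlow and Ruiz are each not a home-nation competitor, so the next rule applies.
Among Harlow and Ruiz, by ranking points (higher first): Harlow (4893 pts) before Ruiz (3018 pts).
Vasquez and Sato both have date of most recent title 1996-08-11, so the next rule applies.
Vasquez and Sato are each a home-nation competitor, so the next rule applies.
Among Vasquez and Sato, by ranking points (higher first): Vasquez (4029 pts) before Sato (2626 pts).
Adeyemi and Horvat both have date of most recent title 2011-04-05, so the next rule applies.
Adeyemi and Horvat are each a home-nation competitor, so the next rule applies.
Among Adeyemi and Horvat, by ranking points (higher first): Adeyemi (7999 pts) before Horvat (447 pts).
Full order: Harlow, Ruiz, Vasquez, Sato, Adeyemi, Horvat.

Harlow, Ruiz, Vasquez, Sato, Adeyemi, Horvat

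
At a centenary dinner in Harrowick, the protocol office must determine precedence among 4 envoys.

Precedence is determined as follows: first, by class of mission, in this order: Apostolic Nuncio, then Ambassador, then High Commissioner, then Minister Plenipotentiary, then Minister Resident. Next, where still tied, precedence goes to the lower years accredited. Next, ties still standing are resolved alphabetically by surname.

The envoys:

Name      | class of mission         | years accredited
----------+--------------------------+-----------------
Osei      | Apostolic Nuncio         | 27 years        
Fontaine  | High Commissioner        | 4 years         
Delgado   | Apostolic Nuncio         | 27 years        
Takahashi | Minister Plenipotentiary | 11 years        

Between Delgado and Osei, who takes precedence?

Delgado

By class of mission: Delgado and Osei (Apostolic Nuncio); then Fontaine (High Commissioner); then Takahashi (Minister Plenipotentiary).
Delgado and Osei both have years accredited 27 years, so the next rule applies.
Among Delgado and Osei, alphabetically by surname: Delgado before Osei.
So Delgado takes precedence.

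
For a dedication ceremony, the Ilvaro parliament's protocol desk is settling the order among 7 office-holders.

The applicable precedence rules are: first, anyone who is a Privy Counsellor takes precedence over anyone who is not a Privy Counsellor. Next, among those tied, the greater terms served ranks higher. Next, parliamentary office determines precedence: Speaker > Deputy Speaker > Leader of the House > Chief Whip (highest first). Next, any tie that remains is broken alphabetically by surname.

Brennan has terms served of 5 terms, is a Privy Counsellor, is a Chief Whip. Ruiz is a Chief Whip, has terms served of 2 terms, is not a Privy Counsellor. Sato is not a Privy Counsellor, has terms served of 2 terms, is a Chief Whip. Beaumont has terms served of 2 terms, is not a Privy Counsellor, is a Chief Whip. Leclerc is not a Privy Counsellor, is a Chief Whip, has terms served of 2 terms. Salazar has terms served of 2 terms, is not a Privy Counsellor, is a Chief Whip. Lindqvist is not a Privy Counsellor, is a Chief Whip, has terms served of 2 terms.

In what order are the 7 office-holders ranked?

By the first rule: Brennan (a Privy Counsellor); then Beaumont, Leclerc, Lindqvist, Ruiz, Salazar and Sato (each not a Privy Counsellor).
Beaumont, Leclerc, Lindqvist, Ruiz, Salazar and Sato all have terms served 2 terms, so the next rule applies.
Beaumont, Leclerc, Lindqvist, Ruiz, Salazar and Sato are each Chief Whip, so the next rule applies.
Among Beaumont, Leclerc, Lindqvist, Ruiz, Salazar and Sato, alphabetically by surname: Beaumont before Leclerc before Lindqvist before Ruiz before Salazar before Sato.
Full order: Brennan, Beaumont, Leclerc, Lindqvist, Ruiz, Salazar, Sato.

Brennan, Beaumont, Leclerc, Lindqvist, Ruiz, Salazar, Sato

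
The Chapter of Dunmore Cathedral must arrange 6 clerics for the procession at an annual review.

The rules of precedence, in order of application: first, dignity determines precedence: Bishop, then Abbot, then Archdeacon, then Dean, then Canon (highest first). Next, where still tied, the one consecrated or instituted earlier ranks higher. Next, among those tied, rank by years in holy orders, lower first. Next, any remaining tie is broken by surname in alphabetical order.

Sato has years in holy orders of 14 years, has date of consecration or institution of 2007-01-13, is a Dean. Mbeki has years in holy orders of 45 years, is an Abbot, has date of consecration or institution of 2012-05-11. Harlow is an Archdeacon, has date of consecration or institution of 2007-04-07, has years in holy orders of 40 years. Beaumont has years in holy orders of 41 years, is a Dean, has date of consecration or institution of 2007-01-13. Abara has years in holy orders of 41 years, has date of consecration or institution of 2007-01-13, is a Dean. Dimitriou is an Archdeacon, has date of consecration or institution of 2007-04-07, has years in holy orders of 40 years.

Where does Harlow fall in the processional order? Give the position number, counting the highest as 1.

By dignity: Mbeki (Abbot); then Dimitriou and Harlow (Archdeacon); then Sato, Abara and Beaumont (Dean).
Dimitriou and Harlow both have date of consecration or institution 2007-04-07, so the next rule applies.
Dimitriou and Harlow both have years in holy orders 40 years, so the next rule applies.
Among Dimitriou and Harlow, alphabetically by surname: Dimitriou before Harlow.
Sato, Abara and Beaumont all have date of consecration or institution 2007-01-13, so the next rule applies.
Among Sato, Abara and Beaumont, by years in holy orders (lower first): Sato (14 years) before Abara and Beaumont (41 years).
Among Abara and Beaumont, alphabetically by surname: Abara before Beaumont.
Order: Mbeki, Dimitriou, Harlow, Sato, Abara, Beaumont. So position 3.

3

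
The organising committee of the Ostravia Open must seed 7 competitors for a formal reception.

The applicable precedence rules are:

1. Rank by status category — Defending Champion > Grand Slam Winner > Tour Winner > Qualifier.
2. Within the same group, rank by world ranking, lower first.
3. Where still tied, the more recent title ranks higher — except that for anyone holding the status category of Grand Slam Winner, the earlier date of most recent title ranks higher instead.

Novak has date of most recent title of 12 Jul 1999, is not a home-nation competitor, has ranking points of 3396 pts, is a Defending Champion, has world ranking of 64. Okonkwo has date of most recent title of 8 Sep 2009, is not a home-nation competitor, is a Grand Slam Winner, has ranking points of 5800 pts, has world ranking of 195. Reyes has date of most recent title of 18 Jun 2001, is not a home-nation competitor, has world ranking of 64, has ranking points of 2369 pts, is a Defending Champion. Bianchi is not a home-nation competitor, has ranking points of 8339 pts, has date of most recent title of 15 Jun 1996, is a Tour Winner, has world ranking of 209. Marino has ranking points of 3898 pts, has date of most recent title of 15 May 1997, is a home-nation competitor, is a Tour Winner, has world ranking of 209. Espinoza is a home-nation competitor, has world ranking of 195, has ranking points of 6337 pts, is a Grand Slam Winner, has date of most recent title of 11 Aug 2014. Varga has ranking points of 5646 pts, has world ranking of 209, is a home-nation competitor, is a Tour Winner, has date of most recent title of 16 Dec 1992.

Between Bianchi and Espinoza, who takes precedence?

Espinoza

By status category: Reyes and Novak (Defending Champion); then Okonkwo and Espinoza (Grand Slam Winner); then Marino, Bianchi and Varga (Tour Winner).
Reyes and Novak both have world ranking 64, so the next rule applies.
Among Reyes and Novak, by date of most recent title (later first): Reyes (18 Jun 2001) before Novak (12 Jul 1999).
Okonkwo and Espinoza both have world ranking 195, so the next rule applies.
Among Okonkwo and Espinoza, by date of most recent title (earlier first) (reversed rule for this group): Okonkwo (8 Sep 2009) before Espinoza (11 Aug 2014).
Marino, Bianchi and Varga all have world ranking 209, so the next rule applies.
Among Marino, Bianchi and Varga, by date of most recent title (later first): Marino (15 May 1997) before Bianchi (15 Jun 1996) before Varga (16 Dec 1992).
So Espinoza takes precedence.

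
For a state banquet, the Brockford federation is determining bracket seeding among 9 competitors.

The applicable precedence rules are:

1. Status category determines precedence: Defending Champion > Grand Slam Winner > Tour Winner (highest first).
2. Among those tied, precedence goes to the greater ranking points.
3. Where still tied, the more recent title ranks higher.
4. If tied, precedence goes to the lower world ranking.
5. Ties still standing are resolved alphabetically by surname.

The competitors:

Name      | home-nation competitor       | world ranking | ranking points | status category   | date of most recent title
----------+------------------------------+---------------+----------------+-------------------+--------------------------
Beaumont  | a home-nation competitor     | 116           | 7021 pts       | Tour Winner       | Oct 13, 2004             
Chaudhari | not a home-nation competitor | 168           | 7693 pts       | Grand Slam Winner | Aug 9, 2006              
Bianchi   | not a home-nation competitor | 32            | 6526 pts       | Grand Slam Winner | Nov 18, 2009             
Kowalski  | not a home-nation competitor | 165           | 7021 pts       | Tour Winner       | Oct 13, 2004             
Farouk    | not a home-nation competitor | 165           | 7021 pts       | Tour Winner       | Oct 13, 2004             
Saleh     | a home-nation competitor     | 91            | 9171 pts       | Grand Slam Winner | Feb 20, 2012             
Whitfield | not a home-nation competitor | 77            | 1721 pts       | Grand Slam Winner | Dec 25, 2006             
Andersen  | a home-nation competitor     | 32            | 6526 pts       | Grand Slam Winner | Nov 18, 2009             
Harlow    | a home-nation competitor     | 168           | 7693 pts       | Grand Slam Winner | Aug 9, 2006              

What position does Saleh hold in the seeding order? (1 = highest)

1

By status category: Saleh, Chaudhari, Harlow, Andersen, Bianchi and Whitfield (Grand Slam Winner); then Beaumont, Farouk and Kowalski (Tour Winner).
Among Saleh, Chaudhari, Harlow, Andersen, Bianchi and Whitfield, by ranking points (higher first): Saleh (9171 pts) before Chaudhari and Harlow (7693 pts) before Andersen and Bianchi (6526 pts) before Whitfield (1721 pts).
Chaudhari and Harlow both have date of most recent title Aug 9, 2006, so the next rule applies.
Chaudhari and Harlow both have world ranking 168, so the next rule applies.
Among Chaudhari and Harlow, alphabetically by surname: Chaudhari before Harlow.
Andersen and Bianchi both have date of most recent title Nov 18, 2009, so the next rule applies.
Andersen and Bianchi both have world ranking 32, so the next rule applies.
Among Andersen and Bianchi, alphabetically by surname: Andersen before Bianchi.
Beaumont, Farouk and Kowalski all have ranking points 7021 pts, so the next rule applies.
Beaumont, Farouk and Kowalski all have date of most recent title Oct 13, 2004, so the next rule applies.
Among Beaumont, Farouk and Kowalski, by world ranking (lower first): Beaumont (116) before Farouk and Kowalski (165).
Among Farouk and Kowalski, alphabetically by surname: Farouk before Kowalski.
Order: Saleh, Chaudhari, Harlow, Andersen, Bianchi, Whitfield, Beaumont, Farouk, Kowalski. So position 1.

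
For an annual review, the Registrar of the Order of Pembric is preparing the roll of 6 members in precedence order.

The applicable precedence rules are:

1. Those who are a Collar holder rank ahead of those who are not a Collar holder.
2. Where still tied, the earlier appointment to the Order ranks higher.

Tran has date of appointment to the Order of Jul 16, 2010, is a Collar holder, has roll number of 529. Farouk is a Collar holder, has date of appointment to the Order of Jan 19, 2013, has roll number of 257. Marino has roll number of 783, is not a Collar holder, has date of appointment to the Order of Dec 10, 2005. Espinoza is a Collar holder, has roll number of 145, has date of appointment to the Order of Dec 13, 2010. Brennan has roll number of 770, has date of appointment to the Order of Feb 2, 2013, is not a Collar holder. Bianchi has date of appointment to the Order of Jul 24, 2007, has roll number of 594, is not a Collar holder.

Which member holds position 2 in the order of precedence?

Espinoza

By the first rule: Tran, Espinoza and Farouk (each a Collar holder); then Marino, Bianchi and Brennan (each not a Collar holder).
Among Tran, Espinoza and Farouk, by date of appointment to the Order (earlier first): Tran (Jul 16, 2010) before Espinoza (Dec 13, 2010) before Farouk (Jan 19, 2013).
Among Marino, Bianchi and Brennan, by date of appointment to the Order (earlier first): Marino (Dec 10, 2005) before Bianchi (Jul 24, 2007) before Brennan (Feb 2, 2013).
Order: Tran, Espinoza, Farouk, Marino, Bianchi, Brennan.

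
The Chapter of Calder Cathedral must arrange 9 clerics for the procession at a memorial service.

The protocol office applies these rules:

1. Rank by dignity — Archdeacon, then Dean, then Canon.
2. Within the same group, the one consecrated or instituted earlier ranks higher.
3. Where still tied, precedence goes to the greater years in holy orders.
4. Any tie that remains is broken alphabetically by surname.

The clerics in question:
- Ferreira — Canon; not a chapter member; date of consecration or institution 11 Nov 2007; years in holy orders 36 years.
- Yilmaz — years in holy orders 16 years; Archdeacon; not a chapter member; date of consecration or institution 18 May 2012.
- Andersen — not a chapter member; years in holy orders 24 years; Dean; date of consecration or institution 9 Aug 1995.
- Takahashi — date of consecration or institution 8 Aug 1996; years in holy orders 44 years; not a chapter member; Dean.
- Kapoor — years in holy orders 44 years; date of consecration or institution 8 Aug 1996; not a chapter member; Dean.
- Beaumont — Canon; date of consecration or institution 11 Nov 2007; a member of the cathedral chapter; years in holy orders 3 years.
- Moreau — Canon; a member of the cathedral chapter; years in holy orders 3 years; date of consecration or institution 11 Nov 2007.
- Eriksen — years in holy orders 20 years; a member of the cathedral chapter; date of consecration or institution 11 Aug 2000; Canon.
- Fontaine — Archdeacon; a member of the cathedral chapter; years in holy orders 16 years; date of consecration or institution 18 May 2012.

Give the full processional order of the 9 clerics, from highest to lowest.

By dignity: Fontaine and Yilmaz (Archdeacon); then Andersen, Kapoor and Takahashi (Dean); then Eriksen, Ferreira, Beaumont and Moreau (Canon).
Fontaine and Yilmaz both have date of consecration or institution 18 May 2012, so the next rule applies.
Fontaine and Yilmaz both have years in holy orders 16 years, so the next rule applies.
Among Fontaine and Yilmaz, alphabetically by surname: Fontaine before Yilmaz.
Among Andersen, Kapoor and Takahashi, by date of consecration or institution (earlier first): Andersen (9 Aug 1995) before Kapoor and Takahashi (8 Aug 1996).
Kapoor and Takahashi both have years in holy orders 44 years, so the next rule applies.
Among Kapoor and Takahashi, alphabetically by surname: Kapoor before Takahashi.
Among Eriksen, Ferreira, Beaumont and Moreau, by date of consecration or institution (earlier first): Eriksen (11 Aug 2000) before Ferreira, Beaumont and Moreau (11 Nov 2007).
Among Ferreira, Beaumont and Moreau, by years in holy orders (higher first): Ferreira (36 years) before Beaumont and Moreau (3 years).
Among Beaumont and Moreau, alphabetically by surname: Beaumont before Moreau.
Full order: Fontaine, Yilmaz, Andersen, Kapoor, Takahashi, Eriksen, Ferreira, Beaumont, Moreau.

Fontaine, Yilmaz, Andersen, Kapoor, Takahashi, Eriksen, Ferreira, Beaumont, Moreau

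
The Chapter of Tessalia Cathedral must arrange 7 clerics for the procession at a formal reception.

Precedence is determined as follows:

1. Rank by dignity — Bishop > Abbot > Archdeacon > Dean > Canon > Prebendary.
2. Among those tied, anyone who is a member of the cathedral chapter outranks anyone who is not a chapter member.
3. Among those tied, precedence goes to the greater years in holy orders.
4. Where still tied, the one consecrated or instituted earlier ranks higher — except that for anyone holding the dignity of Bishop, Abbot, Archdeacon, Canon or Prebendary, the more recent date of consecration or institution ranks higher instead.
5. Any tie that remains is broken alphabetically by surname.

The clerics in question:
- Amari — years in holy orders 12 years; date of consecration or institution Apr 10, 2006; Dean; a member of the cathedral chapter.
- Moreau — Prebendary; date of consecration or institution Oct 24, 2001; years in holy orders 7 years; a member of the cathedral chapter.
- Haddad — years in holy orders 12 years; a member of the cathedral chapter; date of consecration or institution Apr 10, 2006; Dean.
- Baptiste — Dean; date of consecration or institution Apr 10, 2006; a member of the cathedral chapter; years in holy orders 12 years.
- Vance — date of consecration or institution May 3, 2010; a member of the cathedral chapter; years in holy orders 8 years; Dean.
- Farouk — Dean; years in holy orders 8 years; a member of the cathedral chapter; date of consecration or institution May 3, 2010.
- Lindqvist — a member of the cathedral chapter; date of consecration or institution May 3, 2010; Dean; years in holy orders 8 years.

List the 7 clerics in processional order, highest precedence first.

Amari, Baptiste, Haddad, Farouk, Lindqvist, Vance, Moreau

By dignity: Amari, Baptiste, Haddad, Farouk, Lindqvist and Vance (Dean); then Moreau (Prebendary).
Amari, Baptiste, Haddad, Farouk, Lindqvist and Vance are each a member of the cathedral chapter, so the next rule applies.
Among Amari, Baptiste, Haddad, Farouk, Lindqvist and Vance, by years in holy orders (higher first): Amari, Baptiste and Haddad (12 years) before Farouk, Lindqvist and Vance (8 years).
Amari, Baptiste and Haddad all have date of consecration or institution Apr 10, 2006, so the next rule applies.
Among Amari, Baptiste and Haddad, alphabetically by surname: Amari before Baptiste before Haddad.
Farouk, Lindqvist and Vance all have date of consecration or institution May 3, 2010, so the next rule applies.
Among Farouk, Lindqvist and Vance, alphabetically by surname: Farouk before Lindqvist before Vance.
Full order: Amari, Baptiste, Haddad, Farouk, Lindqvist, Vance, Moreau.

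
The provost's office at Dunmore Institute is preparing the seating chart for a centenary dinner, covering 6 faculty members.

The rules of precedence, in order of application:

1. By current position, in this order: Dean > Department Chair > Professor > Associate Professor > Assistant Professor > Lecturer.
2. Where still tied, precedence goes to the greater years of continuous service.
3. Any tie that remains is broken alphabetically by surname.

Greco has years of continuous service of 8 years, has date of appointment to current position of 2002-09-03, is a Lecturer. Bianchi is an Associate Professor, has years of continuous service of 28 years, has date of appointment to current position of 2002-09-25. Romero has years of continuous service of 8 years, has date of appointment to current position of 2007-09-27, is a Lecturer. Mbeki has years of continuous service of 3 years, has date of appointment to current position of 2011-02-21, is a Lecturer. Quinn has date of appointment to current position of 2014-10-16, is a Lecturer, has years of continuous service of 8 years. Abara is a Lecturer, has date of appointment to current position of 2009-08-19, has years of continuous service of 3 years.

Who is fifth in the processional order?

By current position: Bianchi (Associate Professor); then Greco, Quinn, Romero, Abara and Mbeki (Lecturer).
Among Greco, Quinn, Romero, Abara and Mbeki, by years of continuous service (higher first): Greco, Quinn and Romero (8 years) before Abara and Mbeki (3 years).
Among Greco, Quinn and Romero, alphabetically by surname: Greco before Quinn before Romero.
Among Abara and Mbeki, alphabetically by surname: Abara before Mbeki.
Order: Bianchi, Greco, Quinn, Romero, Abara, Mbeki.

Abara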